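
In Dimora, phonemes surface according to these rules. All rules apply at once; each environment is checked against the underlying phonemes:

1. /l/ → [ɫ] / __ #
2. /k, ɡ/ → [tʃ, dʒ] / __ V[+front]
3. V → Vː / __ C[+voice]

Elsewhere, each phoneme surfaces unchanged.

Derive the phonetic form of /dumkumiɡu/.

/d/ (word-initial) is unaffected → [d].
/u/ — between /d/ and /m/, before a voiced consonant — surfaces as [uː] (rule 3).
/m/ (between /u/ and /k/): no rule targets it → [m].
/k/ (between /m/ and /u/) is in the target of rule 2 but the environment (before a front vowel) is not met → [k].
/u/ (between /k/ and /m/) occurs before a voiced consonant → [uː] by rule 3.
/m/ stays [m].
/i/ — between /m/ and /ɡ/, before a voiced consonant — surfaces as [iː] (rule 3).
/ɡ/ (between /i/ and /u/): rule 2 targets it, but not before a front vowel → unchanged [ɡ].
/u/ (word-final) is in the target of rule 3 but the environment (before a voiced consonant) is not met → [u].

[duːmkuːmiːɡu]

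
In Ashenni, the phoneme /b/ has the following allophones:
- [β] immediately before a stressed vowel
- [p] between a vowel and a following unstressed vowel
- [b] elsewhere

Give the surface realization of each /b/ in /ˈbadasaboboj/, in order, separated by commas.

Occurrence 1 (position 1): immediately before a stressed vowel → [β].
Occurrence 2 (position 7): between a vowel and a following unstressed vowel → [p].
Occurrence 3 (position 9): between a vowel and a following unstressed vowel → [p].

[β], [p], [p]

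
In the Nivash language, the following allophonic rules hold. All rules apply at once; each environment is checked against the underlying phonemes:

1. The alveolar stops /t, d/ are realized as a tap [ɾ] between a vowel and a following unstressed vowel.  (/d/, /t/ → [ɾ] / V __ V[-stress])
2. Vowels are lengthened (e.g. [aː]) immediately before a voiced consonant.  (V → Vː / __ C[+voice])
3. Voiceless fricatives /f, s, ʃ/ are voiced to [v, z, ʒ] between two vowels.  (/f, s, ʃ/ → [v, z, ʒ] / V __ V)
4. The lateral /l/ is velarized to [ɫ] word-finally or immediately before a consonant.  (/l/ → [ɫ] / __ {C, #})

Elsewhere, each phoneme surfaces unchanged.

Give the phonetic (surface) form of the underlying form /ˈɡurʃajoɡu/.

[ˈɡuːrʃaːjoːɡu]

/ɡ/ (word-initial) is unaffected → [ɡ].
Rule 2 applies to /u/ (between /ɡ/ and /r/: before a voiced consonant) → [uː].
/r/ (between /u/ and /ʃ/) is unaffected → [r].
/ʃ/ (between /r/ and /a/): rule 3 targets it, but not between two vowels → unchanged [ʃ].
/a/ (between /ʃ/ and /j/): before a voiced consonant, so rule 2 applies → [aː].
/j/ stays [j].
/o/ (between /j/ and /ɡ/) occurs before a voiced consonant → [oː] by rule 2.
/ɡ/ (between /o/ and /u/) is unaffected → [ɡ].
/u/ — word-final; rule 2 does not apply here → [u].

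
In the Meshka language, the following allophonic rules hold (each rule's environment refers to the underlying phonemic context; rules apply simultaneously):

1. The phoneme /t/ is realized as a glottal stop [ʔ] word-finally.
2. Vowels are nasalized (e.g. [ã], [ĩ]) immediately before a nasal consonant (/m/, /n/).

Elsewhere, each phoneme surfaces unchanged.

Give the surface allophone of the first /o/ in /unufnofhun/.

[o]

/o/ (between /n/ and /f/): rule 2 targets it, but not before a nasal consonant → unchanged [o].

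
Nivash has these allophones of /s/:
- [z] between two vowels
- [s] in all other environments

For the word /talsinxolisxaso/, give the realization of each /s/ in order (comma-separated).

Occurrence 1 (position 4): no conditioning environment matches → elsewhere allophone [s].
Occurrence 2 (position 11): no conditioning environment matches → elsewhere allophone [s].
Occurrence 3 (position 14): between two vowels → [z].

[s], [s], [z]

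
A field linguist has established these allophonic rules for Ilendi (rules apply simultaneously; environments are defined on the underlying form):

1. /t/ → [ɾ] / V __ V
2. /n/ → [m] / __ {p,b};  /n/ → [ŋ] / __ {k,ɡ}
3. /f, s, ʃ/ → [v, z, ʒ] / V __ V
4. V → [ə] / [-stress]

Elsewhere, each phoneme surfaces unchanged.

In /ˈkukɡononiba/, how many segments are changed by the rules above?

Segments that undergo a rule: /o/ → [ə] (rule 4); /o/ → [ə] (rule 4); /i/ → [ə] (rule 4); /a/ → [ə] (rule 4).
All other segments surface unchanged.

4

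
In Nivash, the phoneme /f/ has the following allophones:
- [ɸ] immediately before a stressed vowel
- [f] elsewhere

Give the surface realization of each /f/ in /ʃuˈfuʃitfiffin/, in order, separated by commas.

[ɸ], [f], [f], [f]

Occurrence 1 (position 3): immediately before a stressed vowel → [ɸ].
Occurrence 2 (position 8): no conditioning environment matches → elsewhere allophone [f].
Occurrence 3 (position 10): no conditioning environment matches → elsewhere allophone [f].
Occurrence 4 (position 11): no conditioning environment matches → elsewhere allophone [f].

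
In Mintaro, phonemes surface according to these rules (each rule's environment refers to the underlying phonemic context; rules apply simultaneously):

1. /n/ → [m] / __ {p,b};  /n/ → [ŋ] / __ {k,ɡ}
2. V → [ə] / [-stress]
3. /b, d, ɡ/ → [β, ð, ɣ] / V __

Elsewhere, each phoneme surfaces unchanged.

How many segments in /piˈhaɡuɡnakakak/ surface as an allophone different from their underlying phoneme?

Segments that undergo a rule: /i/ → [ə] (rule 2); /ɡ/ → [ɣ] (rule 3); /u/ → [ə] (rule 2); /ɡ/ → [ɣ] (rule 3); /a/ → [ə] (rule 2); /a/ → [ə] (rule 2); /a/ → [ə] (rule 2).
All other segments surface unchanged.

7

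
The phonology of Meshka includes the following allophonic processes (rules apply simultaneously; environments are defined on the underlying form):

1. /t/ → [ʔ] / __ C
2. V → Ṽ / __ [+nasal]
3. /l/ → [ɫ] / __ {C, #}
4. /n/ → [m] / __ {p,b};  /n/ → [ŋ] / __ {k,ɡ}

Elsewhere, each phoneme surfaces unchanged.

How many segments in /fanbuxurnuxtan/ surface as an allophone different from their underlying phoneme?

Segments that undergo a rule: /a/ → [ã] (rule 2); /n/ → [m] (rule 4); /a/ → [ã] (rule 2).
All other segments surface unchanged.

3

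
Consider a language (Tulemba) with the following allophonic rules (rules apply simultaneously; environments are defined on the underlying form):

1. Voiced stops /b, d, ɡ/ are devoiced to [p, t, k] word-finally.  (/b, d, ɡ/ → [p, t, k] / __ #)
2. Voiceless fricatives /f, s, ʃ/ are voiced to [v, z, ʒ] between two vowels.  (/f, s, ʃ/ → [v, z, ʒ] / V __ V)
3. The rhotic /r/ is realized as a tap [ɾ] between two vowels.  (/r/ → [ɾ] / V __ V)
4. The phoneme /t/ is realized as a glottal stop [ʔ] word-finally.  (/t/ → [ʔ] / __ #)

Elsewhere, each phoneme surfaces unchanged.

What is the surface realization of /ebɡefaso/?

/e/ (word-initial): no rule targets it → [e].
/b/ (between /e/ and /ɡ/) is in the target of rule 1 but the environment (word-finally) is not met → [b].
/ɡ/ (between /b/ and /e/): rule 1 targets it, but not word-finally → unchanged [ɡ].
/e/ (between /ɡ/ and /f/) is unaffected → [e].
Rule 2 applies to /f/ (between /e/ and /a/: between two vowels) → [v].
/a/ — not in any rule's target class → [a].
/s/ — between /a/ and /o/, between two vowels — surfaces as [z] (rule 2).
/o/ (word-final): no rule targets it → [o].

[ebɡevazo]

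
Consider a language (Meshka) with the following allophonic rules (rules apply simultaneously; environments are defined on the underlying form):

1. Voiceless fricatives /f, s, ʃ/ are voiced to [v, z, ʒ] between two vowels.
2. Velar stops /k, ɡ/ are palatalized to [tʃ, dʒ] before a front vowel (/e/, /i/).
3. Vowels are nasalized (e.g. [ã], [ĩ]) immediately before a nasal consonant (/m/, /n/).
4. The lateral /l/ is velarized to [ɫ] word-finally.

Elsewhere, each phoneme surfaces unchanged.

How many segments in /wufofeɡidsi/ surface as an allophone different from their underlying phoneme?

Segments that undergo a rule: /f/ → [v] (rule 1); /f/ → [v] (rule 1); /ɡ/ → [dʒ] (rule 2).
All other segments surface unchanged.

3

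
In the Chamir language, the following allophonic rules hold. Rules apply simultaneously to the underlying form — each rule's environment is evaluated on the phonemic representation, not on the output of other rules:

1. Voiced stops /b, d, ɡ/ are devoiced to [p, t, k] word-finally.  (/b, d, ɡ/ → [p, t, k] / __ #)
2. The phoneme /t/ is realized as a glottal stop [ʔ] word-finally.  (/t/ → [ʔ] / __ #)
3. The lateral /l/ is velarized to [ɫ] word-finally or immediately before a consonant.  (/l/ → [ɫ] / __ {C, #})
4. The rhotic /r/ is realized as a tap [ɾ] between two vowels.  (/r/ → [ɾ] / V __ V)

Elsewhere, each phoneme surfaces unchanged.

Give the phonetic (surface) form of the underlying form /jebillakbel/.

[jebiɫlakbeɫ]

/j/ (word-initial): no rule targets it → [j].
/e/ (between /j/ and /b/) is unaffected → [e].
/b/ — between /e/ and /i/; rule 1 does not apply here → [b].
/i/ — not in any rule's target class → [i].
/l/ meets the environment for rule 3 (word-finally or immediately before a consonant) → [ɫ].
/l/ (between /l/ and /a/) fails the environment for rule 3, so it stays [l].
/a/ — not in any rule's target class → [a].
/k/ — not in any rule's target class → [k].
/b/ (between /k/ and /e/): rule 1 targets it, but not word-finally → unchanged [b].
/e/ stays [e].
Rule 3 applies to /l/ (word-final: word-finally or immediately before a consonant) → [ɫ].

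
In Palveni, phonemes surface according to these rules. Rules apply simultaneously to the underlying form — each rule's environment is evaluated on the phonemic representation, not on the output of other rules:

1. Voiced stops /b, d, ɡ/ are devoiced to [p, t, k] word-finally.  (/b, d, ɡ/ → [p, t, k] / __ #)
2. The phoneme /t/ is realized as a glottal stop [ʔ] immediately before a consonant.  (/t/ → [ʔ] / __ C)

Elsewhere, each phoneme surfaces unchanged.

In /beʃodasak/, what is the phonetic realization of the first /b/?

/b/ (word-initial): rule 1 targets it, but not word-finally → unchanged [b].

[b]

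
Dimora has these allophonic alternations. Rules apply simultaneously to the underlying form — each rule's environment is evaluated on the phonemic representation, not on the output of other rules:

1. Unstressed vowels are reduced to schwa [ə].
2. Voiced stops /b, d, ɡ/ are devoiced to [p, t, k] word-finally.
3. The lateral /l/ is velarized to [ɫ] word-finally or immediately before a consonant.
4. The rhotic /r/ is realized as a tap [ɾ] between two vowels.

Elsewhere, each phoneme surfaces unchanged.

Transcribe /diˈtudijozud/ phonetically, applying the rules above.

/d/ (word-initial): rule 2 targets it, but not word-finally → unchanged [d].
Rule 1 applies to /i/ (between /d/ and /t/: in an unstressed syllable) → [ə].
/t/ stays [t].
/u/ (between /t/ and /d/): rule 1 targets it, but not in an unstressed syllable → unchanged [u].
/d/ — between /u/ and /i/; rule 2 does not apply here → [d].
Rule 1 applies to /i/ (between /d/ and /j/: in an unstressed syllable) → [ə].
/j/ stays [j].
/o/ — between /j/ and /z/, in an unstressed syllable — surfaces as [ə] (rule 1).
/z/ — not in any rule's target class → [z].
/u/ (between /z/ and /d/): in an unstressed syllable, so rule 1 applies → [ə].
/d/ — word-final, word-finally — surfaces as [t] (rule 2).

[dəˈtudəjəzət]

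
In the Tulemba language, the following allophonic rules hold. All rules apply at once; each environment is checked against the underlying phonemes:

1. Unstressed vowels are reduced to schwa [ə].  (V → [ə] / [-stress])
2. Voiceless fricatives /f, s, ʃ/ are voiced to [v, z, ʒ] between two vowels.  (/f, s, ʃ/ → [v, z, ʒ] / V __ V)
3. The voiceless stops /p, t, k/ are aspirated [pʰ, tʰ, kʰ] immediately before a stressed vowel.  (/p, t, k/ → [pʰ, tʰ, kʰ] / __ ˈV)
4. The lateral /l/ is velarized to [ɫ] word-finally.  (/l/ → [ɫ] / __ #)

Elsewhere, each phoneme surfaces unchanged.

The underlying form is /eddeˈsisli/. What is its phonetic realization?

/e/ (word-initial) occurs in an unstressed syllable → [ə] by rule 1.
/d/ stays [d].
/d/ stays [d].
/e/ (between /d/ and /s/) occurs in an unstressed syllable → [ə] by rule 1.
/s/ — between /e/ and /i/, between two vowels — surfaces as [z] (rule 2).
/i/ — between /s/ and /s/; rule 1 does not apply here → [i].
/s/ (between /i/ and /l/) fails the environment for rule 2, so it stays [s].
/l/ (between /s/ and /i/) fails the environment for rule 4, so it stays [l].
/i/ — word-final, in an unstressed syllable — surfaces as [ə] (rule 1).

[əddəˈzislə]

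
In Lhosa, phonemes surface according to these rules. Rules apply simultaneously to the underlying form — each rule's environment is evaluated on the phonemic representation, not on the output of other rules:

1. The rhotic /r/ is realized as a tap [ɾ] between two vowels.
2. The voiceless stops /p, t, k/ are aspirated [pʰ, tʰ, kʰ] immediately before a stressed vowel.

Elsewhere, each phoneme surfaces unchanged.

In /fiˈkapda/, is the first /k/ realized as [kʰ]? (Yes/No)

/k/ (between /i/ and /a/) occurs immediately before a stressed vowel → [kʰ] by rule 2.
The actual realization is [kʰ], which matches [kʰ].

Yes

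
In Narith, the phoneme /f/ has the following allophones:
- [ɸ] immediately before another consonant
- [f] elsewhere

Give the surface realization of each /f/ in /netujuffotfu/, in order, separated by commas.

Occurrence 1 (position 7): immediately before another consonant → [ɸ].
Occurrence 2 (position 8): no conditioning environment matches → elsewhere allophone [f].
Occurrence 3 (position 11): no conditioning environment matches → elsewhere allophone [f].

[ɸ], [f], [f]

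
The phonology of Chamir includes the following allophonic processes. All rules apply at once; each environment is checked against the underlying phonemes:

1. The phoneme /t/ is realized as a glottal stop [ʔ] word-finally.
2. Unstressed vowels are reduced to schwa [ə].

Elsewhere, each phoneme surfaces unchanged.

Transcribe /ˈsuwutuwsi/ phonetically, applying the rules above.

/u/ — between /s/ and /w/; rule 2 does not apply here → [u].
/u/ (between /w/ and /t/): in an unstressed syllable, so rule 2 applies → [ə].
/t/ (between /u/ and /u/) is in the target of rule 1 but the environment (word-finally) is not met → [t].
/u/ (between /t/ and /w/) occurs in an unstressed syllable → [ə] by rule 2.
Rule 2 applies to /i/ (word-final: in an unstressed syllable) → [ə].

[ˈsuwətəwsə]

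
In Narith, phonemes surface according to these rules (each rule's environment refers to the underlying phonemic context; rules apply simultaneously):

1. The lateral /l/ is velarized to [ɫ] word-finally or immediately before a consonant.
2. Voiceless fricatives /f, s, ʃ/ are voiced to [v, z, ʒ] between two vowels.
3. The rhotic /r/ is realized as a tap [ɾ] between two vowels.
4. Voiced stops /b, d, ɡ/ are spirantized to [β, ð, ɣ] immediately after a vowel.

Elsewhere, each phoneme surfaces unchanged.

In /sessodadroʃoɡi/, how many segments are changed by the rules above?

4

Segments that undergo a rule: /d/ → [ð] (rule 4); /d/ → [ð] (rule 4); /ʃ/ → [ʒ] (rule 2); /ɡ/ → [ɣ] (rule 4).
All other segments surface unchanged.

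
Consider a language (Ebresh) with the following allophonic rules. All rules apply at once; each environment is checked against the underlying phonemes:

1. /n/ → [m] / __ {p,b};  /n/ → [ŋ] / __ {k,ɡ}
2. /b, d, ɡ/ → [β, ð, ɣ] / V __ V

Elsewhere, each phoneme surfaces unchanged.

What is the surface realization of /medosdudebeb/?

/m/ (word-initial) is unaffected → [m].
/e/ (between /m/ and /d/): no rule targets it → [e].
/d/ — between /e/ and /o/, between two vowels — surfaces as [ð] (rule 2).
/o/ (between /d/ and /s/) is unaffected → [o].
/s/ (between /o/ and /d/) is unaffected → [s].
/d/ (between /s/ and /u/): rule 2 targets it, but not between two vowels → unchanged [d].
/u/ stays [u].
Rule 2 applies to /d/ (between /u/ and /e/: between two vowels) → [ð].
/e/ (between /d/ and /b/): no rule targets it → [e].
/b/ meets the environment for rule 2 (between two vowels) → [β].
/e/ — not in any rule's target class → [e].
/b/ (word-final): rule 2 targets it, but not between two vowels → unchanged [b].

[meðosduðeβeb]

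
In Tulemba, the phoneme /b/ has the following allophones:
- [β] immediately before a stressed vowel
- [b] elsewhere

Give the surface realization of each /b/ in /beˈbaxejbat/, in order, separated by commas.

Occurrence 1 (position 1): no conditioning environment matches → elsewhere allophone [b].
Occurrence 2 (position 3): immediately before a stressed vowel → [β].
Occurrence 3 (position 8): no conditioning environment matches → elsewhere allophone [b].

[b], [β], [b]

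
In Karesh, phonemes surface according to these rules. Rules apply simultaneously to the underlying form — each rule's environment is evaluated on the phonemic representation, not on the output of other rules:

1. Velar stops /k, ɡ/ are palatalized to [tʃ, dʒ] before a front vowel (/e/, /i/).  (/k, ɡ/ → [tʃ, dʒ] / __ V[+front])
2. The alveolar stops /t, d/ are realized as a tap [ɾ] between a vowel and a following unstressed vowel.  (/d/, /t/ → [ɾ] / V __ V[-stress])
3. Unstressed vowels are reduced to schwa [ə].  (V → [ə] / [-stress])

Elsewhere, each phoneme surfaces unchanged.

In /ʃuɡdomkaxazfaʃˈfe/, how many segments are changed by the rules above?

5

Segments that undergo a rule: /u/ → [ə] (rule 3); /o/ → [ə] (rule 3); /a/ → [ə] (rule 3); /a/ → [ə] (rule 3); /a/ → [ə] (rule 3).
All other segments surface unchanged.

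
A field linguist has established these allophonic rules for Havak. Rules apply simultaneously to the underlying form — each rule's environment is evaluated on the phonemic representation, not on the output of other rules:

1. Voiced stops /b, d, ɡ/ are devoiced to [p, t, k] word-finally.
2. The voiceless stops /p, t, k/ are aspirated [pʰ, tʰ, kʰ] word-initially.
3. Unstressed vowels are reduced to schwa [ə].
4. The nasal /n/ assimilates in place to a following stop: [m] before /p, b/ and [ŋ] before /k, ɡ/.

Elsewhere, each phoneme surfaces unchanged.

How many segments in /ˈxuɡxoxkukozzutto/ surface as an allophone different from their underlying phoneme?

5

Segments that undergo a rule: /o/ → [ə] (rule 3); /u/ → [ə] (rule 3); /o/ → [ə] (rule 3); /u/ → [ə] (rule 3); /o/ → [ə] (rule 3).
All other segments surface unchanged.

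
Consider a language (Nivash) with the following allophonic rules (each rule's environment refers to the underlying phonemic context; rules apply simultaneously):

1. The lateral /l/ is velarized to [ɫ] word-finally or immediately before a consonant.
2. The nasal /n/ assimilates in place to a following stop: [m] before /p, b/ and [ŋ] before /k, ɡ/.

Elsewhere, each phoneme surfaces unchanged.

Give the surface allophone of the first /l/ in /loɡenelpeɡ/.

[l]

/l/ (word-initial) is in the target of rule 1 but the environment (word-finally or immediately before a consonant) is not met → [l].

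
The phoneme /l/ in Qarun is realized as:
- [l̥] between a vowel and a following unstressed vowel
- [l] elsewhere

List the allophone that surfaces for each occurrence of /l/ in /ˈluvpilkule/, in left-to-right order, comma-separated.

[l], [l], [l̥]

Occurrence 1 (position 1): no conditioning environment matches → elsewhere allophone [l].
Occurrence 2 (position 6): no conditioning environment matches → elsewhere allophone [l].
Occurrence 3 (position 9): between a vowel and a following unstressed vowel → [l̥].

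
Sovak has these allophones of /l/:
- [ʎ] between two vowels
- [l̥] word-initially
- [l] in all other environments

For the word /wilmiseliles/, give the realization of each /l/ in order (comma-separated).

[l], [ʎ], [ʎ]

Occurrence 1 (position 3): no conditioning environment matches → elsewhere allophone [l].
Occurrence 2 (position 8): between two vowels → [ʎ].
Occurrence 3 (position 10): between two vowels → [ʎ].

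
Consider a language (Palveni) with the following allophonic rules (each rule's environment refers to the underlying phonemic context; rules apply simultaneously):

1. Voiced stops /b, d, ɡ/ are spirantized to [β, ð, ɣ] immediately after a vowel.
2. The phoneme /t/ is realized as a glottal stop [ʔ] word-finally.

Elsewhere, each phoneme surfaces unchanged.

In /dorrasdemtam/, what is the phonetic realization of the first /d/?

[d]

/d/ (word-initial) is in the target of rule 1 but the environment (immediately after a vowel) is not met → [d].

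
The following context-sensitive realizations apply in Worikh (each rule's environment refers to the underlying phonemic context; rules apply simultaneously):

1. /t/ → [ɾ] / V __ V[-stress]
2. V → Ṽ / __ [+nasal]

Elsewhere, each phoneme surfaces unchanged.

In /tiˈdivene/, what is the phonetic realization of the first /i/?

/i/ — between /t/ and /d/; rule 2 does not apply here → [i].

[i]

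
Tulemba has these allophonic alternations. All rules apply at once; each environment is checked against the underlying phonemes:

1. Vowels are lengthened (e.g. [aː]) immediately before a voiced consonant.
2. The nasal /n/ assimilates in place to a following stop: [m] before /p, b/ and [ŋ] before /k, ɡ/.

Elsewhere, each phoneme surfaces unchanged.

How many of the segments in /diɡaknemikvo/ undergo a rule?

Segments that undergo a rule: /i/ → [iː] (rule 1); /e/ → [eː] (rule 1).
All other segments surface unchanged.

2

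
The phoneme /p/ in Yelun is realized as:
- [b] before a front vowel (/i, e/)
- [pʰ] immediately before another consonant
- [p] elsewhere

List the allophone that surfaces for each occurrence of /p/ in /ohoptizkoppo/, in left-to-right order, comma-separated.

Occurrence 1 (position 4): immediately before another consonant → [pʰ].
Occurrence 2 (position 10): immediately before another consonant → [pʰ].
Occurrence 3 (position 11): no conditioning environment matches → elsewhere allophone [p].

[pʰ], [pʰ], [p]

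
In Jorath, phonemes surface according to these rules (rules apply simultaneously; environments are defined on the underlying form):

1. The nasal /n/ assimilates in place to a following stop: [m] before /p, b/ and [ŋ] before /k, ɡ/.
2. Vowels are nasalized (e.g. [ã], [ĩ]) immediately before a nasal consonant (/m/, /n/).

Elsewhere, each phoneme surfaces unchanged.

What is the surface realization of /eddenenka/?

/e/ (word-initial): rule 2 targets it, but not before a nasal consonant → unchanged [e].
/d/ stays [d].
/d/ (between /d/ and /e/) is unaffected → [d].
/e/ (between /d/ and /n/): before a nasal consonant, so rule 2 applies → [ẽ].
/n/ (between /e/ and /e/) fails the environment for rule 1, so it stays [n].
/e/ meets the environment for rule 2 (before a nasal consonant) → [ẽ].
Rule 1 applies to /n/ (between /e/ and /k/: before a labial or velar stop) → [ŋ].
/k/ stays [k].
/a/ (word-final) fails the environment for rule 2, so it stays [a].

[eddẽnẽŋka]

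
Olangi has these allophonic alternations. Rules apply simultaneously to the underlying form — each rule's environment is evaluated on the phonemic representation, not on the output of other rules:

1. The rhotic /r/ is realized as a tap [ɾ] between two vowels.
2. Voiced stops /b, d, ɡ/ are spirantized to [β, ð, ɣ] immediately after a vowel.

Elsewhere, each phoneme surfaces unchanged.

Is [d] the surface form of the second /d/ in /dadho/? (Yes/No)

No

/d/ (between /a/ and /h/) occurs immediately after a vowel → [ð] by rule 2.
The actual realization is [ð], not [d].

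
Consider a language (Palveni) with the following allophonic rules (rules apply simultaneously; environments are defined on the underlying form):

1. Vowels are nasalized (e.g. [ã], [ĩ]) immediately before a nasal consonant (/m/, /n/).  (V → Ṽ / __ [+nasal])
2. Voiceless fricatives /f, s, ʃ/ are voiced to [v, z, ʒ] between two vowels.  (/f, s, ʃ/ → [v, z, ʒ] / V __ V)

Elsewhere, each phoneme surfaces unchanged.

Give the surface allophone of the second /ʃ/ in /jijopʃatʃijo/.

/ʃ/ (between /t/ and /i/) fails the environment for rule 2, so it stays [ʃ].

[ʃ]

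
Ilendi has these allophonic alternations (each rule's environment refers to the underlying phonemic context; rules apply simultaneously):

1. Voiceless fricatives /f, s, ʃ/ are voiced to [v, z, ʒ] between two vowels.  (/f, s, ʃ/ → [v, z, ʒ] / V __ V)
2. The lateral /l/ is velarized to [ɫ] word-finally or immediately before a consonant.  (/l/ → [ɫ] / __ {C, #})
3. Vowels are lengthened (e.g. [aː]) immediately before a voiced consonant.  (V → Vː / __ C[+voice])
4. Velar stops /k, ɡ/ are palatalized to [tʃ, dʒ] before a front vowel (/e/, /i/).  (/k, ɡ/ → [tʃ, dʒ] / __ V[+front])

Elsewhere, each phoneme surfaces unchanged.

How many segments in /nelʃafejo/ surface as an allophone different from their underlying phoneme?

Segments that undergo a rule: /e/ → [eː] (rule 3); /l/ → [ɫ] (rule 2); /f/ → [v] (rule 1); /e/ → [eː] (rule 3).
All other segments surface unchanged.

4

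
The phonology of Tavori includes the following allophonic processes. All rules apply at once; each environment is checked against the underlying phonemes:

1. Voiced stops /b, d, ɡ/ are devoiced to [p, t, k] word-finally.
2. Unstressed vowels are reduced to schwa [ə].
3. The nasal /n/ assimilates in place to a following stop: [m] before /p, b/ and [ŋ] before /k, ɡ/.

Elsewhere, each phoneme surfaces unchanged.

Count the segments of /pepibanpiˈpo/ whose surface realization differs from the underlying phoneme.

5

Segments that undergo a rule: /e/ → [ə] (rule 2); /i/ → [ə] (rule 2); /a/ → [ə] (rule 2); /n/ → [m] (rule 3); /i/ → [ə] (rule 2).
All other segments surface unchanged.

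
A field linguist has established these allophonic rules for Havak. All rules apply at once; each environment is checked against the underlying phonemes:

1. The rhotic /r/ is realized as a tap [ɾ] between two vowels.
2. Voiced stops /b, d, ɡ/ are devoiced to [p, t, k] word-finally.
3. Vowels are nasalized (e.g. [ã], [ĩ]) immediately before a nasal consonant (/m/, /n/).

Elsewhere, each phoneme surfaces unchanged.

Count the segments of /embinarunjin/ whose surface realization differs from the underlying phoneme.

Segments that undergo a rule: /e/ → [ẽ] (rule 3); /i/ → [ĩ] (rule 3); /r/ → [ɾ] (rule 1); /u/ → [ũ] (rule 3); /i/ → [ĩ] (rule 3).
All other segments surface unchanged.

5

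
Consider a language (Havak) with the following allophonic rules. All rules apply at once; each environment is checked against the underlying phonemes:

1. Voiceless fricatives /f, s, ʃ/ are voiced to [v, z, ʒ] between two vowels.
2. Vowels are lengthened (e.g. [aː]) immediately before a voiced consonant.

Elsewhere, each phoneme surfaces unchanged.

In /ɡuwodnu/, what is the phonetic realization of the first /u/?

[uː]

/u/ meets the environment for rule 2 (before a voiced consonant) → [uː].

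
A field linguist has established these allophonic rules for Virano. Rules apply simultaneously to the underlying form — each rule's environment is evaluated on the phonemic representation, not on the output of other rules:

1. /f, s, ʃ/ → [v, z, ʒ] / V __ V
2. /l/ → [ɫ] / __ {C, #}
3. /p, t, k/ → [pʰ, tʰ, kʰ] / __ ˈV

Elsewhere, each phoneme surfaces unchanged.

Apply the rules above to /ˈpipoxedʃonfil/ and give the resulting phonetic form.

[ˈpʰipoxedʃonfiɫ]

/p/ — word-initial, immediately before a stressed vowel — surfaces as [pʰ] (rule 3).
/i/ (between /p/ and /p/): no rule targets it → [i].
/p/ (between /i/ and /o/): rule 3 targets it, but not immediately before a stressed vowel → unchanged [p].
/o/ — not in any rule's target class → [o].
/x/ (between /o/ and /e/): no rule targets it → [x].
/e/ (between /x/ and /d/) is unaffected → [e].
/d/ — not in any rule's target class → [d].
/ʃ/ — between /d/ and /o/; rule 1 does not apply here → [ʃ].
/o/ — not in any rule's target class → [o].
/n/ (between /o/ and /f/): no rule targets it → [n].
/f/ (between /n/ and /i/): rule 1 targets it, but not between two vowels → unchanged [f].
/i/ (between /f/ and /l/): no rule targets it → [i].
/l/ (word-final): word-finally or immediately before a consonant, so rule 2 applies → [ɫ].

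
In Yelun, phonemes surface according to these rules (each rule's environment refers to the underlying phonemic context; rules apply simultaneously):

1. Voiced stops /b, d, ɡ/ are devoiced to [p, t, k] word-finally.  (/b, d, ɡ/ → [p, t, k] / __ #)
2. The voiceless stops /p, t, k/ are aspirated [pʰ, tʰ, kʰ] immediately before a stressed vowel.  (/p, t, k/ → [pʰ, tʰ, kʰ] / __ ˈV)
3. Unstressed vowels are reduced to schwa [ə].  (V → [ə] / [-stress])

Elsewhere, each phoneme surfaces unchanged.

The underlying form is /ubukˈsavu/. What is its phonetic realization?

[əbəkˈsavə]

/u/ (word-initial) occurs in an unstressed syllable → [ə] by rule 3.
/b/ (between /u/ and /u/) is in the target of rule 1 but the environment (word-finally) is not met → [b].
Rule 3 applies to /u/ (between /b/ and /k/: in an unstressed syllable) → [ə].
/k/ — between /u/ and /s/; rule 2 does not apply here → [k].
/s/ (between /k/ and /a/): no rule targets it → [s].
/a/ — between /s/ and /v/; rule 3 does not apply here → [a].
/v/ stays [v].
/u/ (word-final): in an unstressed syllable, so rule 3 applies → [ə].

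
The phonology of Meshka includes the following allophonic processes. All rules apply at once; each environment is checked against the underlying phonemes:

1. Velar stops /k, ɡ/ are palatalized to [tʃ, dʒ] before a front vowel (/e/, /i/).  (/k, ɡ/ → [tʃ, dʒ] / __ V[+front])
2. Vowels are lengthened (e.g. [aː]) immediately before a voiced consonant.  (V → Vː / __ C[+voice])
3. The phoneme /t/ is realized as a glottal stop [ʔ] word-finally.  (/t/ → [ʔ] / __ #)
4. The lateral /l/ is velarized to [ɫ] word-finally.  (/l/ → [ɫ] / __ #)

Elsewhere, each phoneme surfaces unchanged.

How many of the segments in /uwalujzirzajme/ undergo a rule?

Segments that undergo a rule: /u/ → [uː] (rule 2); /a/ → [aː] (rule 2); /u/ → [uː] (rule 2); /i/ → [iː] (rule 2); /a/ → [aː] (rule 2).
All other segments surface unchanged.

5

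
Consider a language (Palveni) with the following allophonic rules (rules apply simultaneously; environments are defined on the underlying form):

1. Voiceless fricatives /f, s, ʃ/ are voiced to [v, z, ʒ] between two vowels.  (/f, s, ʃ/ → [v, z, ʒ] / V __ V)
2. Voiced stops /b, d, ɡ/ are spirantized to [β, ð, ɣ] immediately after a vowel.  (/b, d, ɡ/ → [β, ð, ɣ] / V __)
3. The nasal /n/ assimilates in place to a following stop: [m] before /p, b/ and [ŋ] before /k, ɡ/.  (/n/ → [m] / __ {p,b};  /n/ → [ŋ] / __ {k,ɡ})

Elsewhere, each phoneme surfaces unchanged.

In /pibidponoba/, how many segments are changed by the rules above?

Segments that undergo a rule: /b/ → [β] (rule 2); /d/ → [ð] (rule 2); /b/ → [β] (rule 2).
All other segments surface unchanged.

3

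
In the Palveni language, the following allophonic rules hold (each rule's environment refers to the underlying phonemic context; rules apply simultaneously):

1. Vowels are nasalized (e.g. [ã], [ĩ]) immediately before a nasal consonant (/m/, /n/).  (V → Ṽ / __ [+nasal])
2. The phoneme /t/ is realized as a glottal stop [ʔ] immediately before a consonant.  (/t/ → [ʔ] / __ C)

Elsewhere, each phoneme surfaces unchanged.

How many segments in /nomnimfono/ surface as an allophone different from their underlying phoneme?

Segments that undergo a rule: /o/ → [õ] (rule 1); /i/ → [ĩ] (rule 1); /o/ → [õ] (rule 1).
All other segments surface unchanged.

3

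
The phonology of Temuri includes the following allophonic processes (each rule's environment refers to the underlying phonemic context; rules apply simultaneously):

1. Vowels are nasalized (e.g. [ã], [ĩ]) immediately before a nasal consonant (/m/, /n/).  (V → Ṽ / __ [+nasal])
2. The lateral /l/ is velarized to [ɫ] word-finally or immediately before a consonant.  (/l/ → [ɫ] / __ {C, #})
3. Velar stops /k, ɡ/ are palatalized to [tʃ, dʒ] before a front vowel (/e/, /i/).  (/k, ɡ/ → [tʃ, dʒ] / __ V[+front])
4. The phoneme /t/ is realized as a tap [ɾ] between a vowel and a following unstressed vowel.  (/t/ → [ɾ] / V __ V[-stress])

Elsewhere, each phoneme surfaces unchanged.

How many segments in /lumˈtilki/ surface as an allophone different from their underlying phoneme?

Segments that undergo a rule: /u/ → [ũ] (rule 1); /l/ → [ɫ] (rule 2); /k/ → [tʃ] (rule 3).
All other segments surface unchanged.

3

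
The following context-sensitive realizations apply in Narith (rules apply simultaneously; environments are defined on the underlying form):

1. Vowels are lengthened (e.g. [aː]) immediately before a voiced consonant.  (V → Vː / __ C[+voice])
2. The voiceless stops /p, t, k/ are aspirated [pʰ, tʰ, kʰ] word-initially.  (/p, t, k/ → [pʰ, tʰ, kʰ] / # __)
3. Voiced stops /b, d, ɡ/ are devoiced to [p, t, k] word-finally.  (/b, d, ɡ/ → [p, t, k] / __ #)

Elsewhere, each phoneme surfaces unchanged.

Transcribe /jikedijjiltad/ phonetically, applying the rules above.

[jikeːdiːjjiːltaːt]

/j/ stays [j].
/i/ (between /j/ and /k/) fails the environment for rule 1, so it stays [i].
/k/ (between /i/ and /e/) fails the environment for rule 2, so it stays [k].
/e/ (between /k/ and /d/): before a voiced consonant, so rule 1 applies → [eː].
/d/ (between /e/ and /i/): rule 3 targets it, but not word-finally → unchanged [d].
/i/ meets the environment for rule 1 (before a voiced consonant) → [iː].
/j/ (between /i/ and /j/) is unaffected → [j].
/j/ (between /j/ and /i/): no rule targets it → [j].
/i/ meets the environment for rule 1 (before a voiced consonant) → [iː].
/l/ (between /i/ and /t/): no rule targets it → [l].
/t/ (between /l/ and /a/) is in the target of rule 2 but the environment (word-initially) is not met → [t].
/a/ (between /t/ and /d/) occurs before a voiced consonant → [aː] by rule 1.
/d/ (word-final): word-finally, so rule 3 applies → [t].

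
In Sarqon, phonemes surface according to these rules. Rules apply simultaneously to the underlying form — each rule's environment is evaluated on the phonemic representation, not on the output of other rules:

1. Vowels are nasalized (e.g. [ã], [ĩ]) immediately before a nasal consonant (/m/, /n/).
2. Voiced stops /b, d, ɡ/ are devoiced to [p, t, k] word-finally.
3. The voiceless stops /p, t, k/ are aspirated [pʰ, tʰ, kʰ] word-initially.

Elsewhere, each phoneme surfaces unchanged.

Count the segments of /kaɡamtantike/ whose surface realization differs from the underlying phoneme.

3

Segments that undergo a rule: /k/ → [kʰ] (rule 3); /a/ → [ã] (rule 1); /a/ → [ã] (rule 1).
All other segments surface unchanged.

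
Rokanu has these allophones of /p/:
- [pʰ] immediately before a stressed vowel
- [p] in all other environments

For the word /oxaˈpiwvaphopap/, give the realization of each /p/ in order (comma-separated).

[pʰ], [p], [p], [p]

Occurrence 1 (position 4): immediately before a stressed vowel → [pʰ].
Occurrence 2 (position 9): no conditioning environment matches → elsewhere allophone [p].
Occurrence 3 (position 12): no conditioning environment matches → elsewhere allophone [p].
Occurrence 4 (position 14): no conditioning environment matches → elsewhere allophone [p].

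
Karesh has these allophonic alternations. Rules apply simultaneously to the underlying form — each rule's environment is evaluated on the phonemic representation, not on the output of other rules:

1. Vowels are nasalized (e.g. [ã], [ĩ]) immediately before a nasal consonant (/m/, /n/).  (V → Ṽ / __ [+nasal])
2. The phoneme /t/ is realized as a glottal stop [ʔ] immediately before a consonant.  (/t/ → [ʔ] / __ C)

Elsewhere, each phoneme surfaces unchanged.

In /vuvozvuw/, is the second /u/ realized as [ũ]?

/u/ (between /v/ and /w/) is in the target of rule 1 but the environment (before a nasal consonant) is not met → [u].
The actual realization is [u], not [ũ].

No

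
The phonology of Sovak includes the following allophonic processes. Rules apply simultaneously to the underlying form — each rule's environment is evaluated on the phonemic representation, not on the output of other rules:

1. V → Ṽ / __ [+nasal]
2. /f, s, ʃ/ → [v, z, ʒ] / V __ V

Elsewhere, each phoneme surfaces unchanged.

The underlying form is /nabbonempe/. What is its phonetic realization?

[nabbõnẽmpe]

/n/ — not in any rule's target class → [n].
/a/ (between /n/ and /b/): rule 1 targets it, but not before a nasal consonant → unchanged [a].
/b/ stays [b].
/b/ stays [b].
/o/ — between /b/ and /n/, before a nasal consonant — surfaces as [õ] (rule 1).
/n/ (between /o/ and /e/): no rule targets it → [n].
/e/ (between /n/ and /m/): before a nasal consonant, so rule 1 applies → [ẽ].
/m/ (between /e/ and /p/) is unaffected → [m].
/p/ stays [p].
/e/ (word-final) is in the target of rule 1 but the environment (before a nasal consonant) is not met → [e].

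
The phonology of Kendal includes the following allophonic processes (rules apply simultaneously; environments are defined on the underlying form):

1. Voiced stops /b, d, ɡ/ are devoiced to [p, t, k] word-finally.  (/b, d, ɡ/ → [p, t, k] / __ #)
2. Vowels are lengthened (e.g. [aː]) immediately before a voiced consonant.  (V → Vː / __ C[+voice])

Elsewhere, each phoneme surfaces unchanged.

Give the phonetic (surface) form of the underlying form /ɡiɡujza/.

[ɡiːɡuːjza]

/ɡ/ — word-initial; rule 1 does not apply here → [ɡ].
Rule 2 applies to /i/ (between /ɡ/ and /ɡ/: before a voiced consonant) → [iː].
/ɡ/ — between /i/ and /u/; rule 1 does not apply here → [ɡ].
/u/ (between /ɡ/ and /j/) occurs before a voiced consonant → [uː] by rule 2.
/j/ — not in any rule's target class → [j].
/z/ (between /j/ and /a/) is unaffected → [z].
/a/ (word-final): rule 2 targets it, but not before a voiced consonant → unchanged [a].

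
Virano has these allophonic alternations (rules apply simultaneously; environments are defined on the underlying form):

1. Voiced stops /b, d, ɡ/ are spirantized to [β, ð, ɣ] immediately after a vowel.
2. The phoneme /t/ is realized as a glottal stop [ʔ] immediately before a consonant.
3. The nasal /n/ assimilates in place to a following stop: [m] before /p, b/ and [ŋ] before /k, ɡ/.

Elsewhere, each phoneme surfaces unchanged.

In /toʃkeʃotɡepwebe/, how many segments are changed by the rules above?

Segments that undergo a rule: /t/ → [ʔ] (rule 2); /b/ → [β] (rule 1).
All other segments surface unchanged.

2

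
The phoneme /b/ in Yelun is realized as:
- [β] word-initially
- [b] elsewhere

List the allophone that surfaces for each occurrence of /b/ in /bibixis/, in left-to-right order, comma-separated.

[β], [b]

Occurrence 1 (position 1): word-initially → [β].
Occurrence 2 (position 3): no conditioning environment matches → elsewhere allophone [b].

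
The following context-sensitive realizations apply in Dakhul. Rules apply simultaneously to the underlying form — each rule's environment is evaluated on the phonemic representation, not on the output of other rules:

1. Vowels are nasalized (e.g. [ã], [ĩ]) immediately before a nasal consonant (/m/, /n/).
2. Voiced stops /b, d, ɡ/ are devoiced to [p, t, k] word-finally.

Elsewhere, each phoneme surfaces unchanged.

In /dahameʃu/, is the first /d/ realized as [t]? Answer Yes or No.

No

/d/ (word-initial) fails the environment for rule 2, so it stays [d].
The actual realization is [d], not [t].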